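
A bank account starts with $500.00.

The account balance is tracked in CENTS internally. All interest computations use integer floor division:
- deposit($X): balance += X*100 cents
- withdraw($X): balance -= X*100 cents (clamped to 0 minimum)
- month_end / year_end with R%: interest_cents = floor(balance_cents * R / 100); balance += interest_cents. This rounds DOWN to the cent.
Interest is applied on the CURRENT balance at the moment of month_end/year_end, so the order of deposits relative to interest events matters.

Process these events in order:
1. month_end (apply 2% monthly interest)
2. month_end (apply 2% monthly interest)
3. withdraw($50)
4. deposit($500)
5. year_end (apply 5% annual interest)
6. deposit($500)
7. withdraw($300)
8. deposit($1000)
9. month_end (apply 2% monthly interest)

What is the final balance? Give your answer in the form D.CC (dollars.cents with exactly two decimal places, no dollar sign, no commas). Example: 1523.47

Answer: 2263.08

Derivation:
After 1 (month_end (apply 2% monthly interest)): balance=$510.00 total_interest=$10.00
After 2 (month_end (apply 2% monthly interest)): balance=$520.20 total_interest=$20.20
After 3 (withdraw($50)): balance=$470.20 total_interest=$20.20
After 4 (deposit($500)): balance=$970.20 total_interest=$20.20
After 5 (year_end (apply 5% annual interest)): balance=$1018.71 total_interest=$68.71
After 6 (deposit($500)): balance=$1518.71 total_interest=$68.71
After 7 (withdraw($300)): balance=$1218.71 total_interest=$68.71
After 8 (deposit($1000)): balance=$2218.71 total_interest=$68.71
After 9 (month_end (apply 2% monthly interest)): balance=$2263.08 total_interest=$113.08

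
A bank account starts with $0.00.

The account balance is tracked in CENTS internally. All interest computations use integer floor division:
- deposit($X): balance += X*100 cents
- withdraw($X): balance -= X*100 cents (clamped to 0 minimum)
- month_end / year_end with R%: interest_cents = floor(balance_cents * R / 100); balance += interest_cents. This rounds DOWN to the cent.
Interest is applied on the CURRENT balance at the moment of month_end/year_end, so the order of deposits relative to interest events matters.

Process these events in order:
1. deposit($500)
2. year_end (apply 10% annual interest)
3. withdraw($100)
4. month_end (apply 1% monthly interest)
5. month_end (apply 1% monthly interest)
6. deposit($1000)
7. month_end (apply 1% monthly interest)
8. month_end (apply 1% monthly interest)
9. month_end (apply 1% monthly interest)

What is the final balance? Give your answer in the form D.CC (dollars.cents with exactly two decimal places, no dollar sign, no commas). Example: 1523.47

After 1 (deposit($500)): balance=$500.00 total_interest=$0.00
After 2 (year_end (apply 10% annual interest)): balance=$550.00 total_interest=$50.00
After 3 (withdraw($100)): balance=$450.00 total_interest=$50.00
After 4 (month_end (apply 1% monthly interest)): balance=$454.50 total_interest=$54.50
After 5 (month_end (apply 1% monthly interest)): balance=$459.04 total_interest=$59.04
After 6 (deposit($1000)): balance=$1459.04 total_interest=$59.04
After 7 (month_end (apply 1% monthly interest)): balance=$1473.63 total_interest=$73.63
After 8 (month_end (apply 1% monthly interest)): balance=$1488.36 total_interest=$88.36
After 9 (month_end (apply 1% monthly interest)): balance=$1503.24 total_interest=$103.24

Answer: 1503.24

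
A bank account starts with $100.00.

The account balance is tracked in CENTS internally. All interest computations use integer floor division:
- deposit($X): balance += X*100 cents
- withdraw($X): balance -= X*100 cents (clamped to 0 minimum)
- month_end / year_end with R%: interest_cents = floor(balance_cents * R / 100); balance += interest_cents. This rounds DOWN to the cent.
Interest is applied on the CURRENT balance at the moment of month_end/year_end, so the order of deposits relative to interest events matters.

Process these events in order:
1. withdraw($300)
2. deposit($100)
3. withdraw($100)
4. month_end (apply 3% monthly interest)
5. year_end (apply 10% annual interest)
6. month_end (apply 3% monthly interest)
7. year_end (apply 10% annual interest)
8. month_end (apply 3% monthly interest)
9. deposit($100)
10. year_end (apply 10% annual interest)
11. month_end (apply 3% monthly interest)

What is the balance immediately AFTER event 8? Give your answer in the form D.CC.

Answer: 0.00

Derivation:
After 1 (withdraw($300)): balance=$0.00 total_interest=$0.00
After 2 (deposit($100)): balance=$100.00 total_interest=$0.00
After 3 (withdraw($100)): balance=$0.00 total_interest=$0.00
After 4 (month_end (apply 3% monthly interest)): balance=$0.00 total_interest=$0.00
After 5 (year_end (apply 10% annual interest)): balance=$0.00 total_interest=$0.00
After 6 (month_end (apply 3% monthly interest)): balance=$0.00 total_interest=$0.00
After 7 (year_end (apply 10% annual interest)): balance=$0.00 total_interest=$0.00
After 8 (month_end (apply 3% monthly interest)): balance=$0.00 total_interest=$0.00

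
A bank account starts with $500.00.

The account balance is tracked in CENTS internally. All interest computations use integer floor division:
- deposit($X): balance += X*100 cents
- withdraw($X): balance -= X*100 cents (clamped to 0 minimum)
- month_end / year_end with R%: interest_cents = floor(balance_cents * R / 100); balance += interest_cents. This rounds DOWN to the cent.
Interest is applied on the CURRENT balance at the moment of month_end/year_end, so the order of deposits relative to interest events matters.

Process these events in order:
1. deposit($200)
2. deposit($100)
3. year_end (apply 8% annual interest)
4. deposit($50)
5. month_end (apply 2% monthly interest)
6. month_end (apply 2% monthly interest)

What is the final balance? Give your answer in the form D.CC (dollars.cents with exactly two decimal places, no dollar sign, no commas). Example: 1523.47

Answer: 950.92

Derivation:
After 1 (deposit($200)): balance=$700.00 total_interest=$0.00
After 2 (deposit($100)): balance=$800.00 total_interest=$0.00
After 3 (year_end (apply 8% annual interest)): balance=$864.00 total_interest=$64.00
After 4 (deposit($50)): balance=$914.00 total_interest=$64.00
After 5 (month_end (apply 2% monthly interest)): balance=$932.28 total_interest=$82.28
After 6 (month_end (apply 2% monthly interest)): balance=$950.92 total_interest=$100.92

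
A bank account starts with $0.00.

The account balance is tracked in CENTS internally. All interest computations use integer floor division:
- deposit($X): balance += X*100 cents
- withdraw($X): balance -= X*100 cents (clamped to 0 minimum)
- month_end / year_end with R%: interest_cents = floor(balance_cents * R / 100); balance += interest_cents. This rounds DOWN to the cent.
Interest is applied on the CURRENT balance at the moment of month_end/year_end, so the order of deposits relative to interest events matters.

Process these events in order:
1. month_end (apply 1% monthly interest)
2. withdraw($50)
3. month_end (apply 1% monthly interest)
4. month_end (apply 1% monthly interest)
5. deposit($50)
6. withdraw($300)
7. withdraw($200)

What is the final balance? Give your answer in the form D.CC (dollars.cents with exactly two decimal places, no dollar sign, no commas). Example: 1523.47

Answer: 0.00

Derivation:
After 1 (month_end (apply 1% monthly interest)): balance=$0.00 total_interest=$0.00
After 2 (withdraw($50)): balance=$0.00 total_interest=$0.00
After 3 (month_end (apply 1% monthly interest)): balance=$0.00 total_interest=$0.00
After 4 (month_end (apply 1% monthly interest)): balance=$0.00 total_interest=$0.00
After 5 (deposit($50)): balance=$50.00 total_interest=$0.00
After 6 (withdraw($300)): balance=$0.00 total_interest=$0.00
After 7 (withdraw($200)): balance=$0.00 total_interest=$0.00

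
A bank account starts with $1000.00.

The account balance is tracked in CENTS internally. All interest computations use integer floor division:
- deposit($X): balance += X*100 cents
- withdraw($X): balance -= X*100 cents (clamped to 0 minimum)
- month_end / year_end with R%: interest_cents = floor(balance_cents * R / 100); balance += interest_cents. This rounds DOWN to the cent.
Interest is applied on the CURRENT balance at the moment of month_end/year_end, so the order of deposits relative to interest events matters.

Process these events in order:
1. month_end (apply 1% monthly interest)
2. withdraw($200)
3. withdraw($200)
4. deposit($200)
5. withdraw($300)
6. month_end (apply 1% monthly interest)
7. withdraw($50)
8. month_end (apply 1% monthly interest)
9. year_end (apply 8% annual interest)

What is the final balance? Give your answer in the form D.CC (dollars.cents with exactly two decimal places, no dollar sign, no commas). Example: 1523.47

After 1 (month_end (apply 1% monthly interest)): balance=$1010.00 total_interest=$10.00
After 2 (withdraw($200)): balance=$810.00 total_interest=$10.00
After 3 (withdraw($200)): balance=$610.00 total_interest=$10.00
After 4 (deposit($200)): balance=$810.00 total_interest=$10.00
After 5 (withdraw($300)): balance=$510.00 total_interest=$10.00
After 6 (month_end (apply 1% monthly interest)): balance=$515.10 total_interest=$15.10
After 7 (withdraw($50)): balance=$465.10 total_interest=$15.10
After 8 (month_end (apply 1% monthly interest)): balance=$469.75 total_interest=$19.75
After 9 (year_end (apply 8% annual interest)): balance=$507.33 total_interest=$57.33

Answer: 507.33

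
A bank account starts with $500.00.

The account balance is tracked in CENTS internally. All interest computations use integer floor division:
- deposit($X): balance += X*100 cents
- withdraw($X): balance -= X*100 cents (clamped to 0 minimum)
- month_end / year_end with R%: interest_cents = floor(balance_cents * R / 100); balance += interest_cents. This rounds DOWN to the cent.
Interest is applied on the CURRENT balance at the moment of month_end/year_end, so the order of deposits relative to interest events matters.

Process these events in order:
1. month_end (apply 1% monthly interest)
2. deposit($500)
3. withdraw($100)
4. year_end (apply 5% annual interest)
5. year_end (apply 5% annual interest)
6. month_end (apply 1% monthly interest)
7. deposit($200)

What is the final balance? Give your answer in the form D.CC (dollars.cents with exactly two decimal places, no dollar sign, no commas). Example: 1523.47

Answer: 1207.73

Derivation:
After 1 (month_end (apply 1% monthly interest)): balance=$505.00 total_interest=$5.00
After 2 (deposit($500)): balance=$1005.00 total_interest=$5.00
After 3 (withdraw($100)): balance=$905.00 total_interest=$5.00
After 4 (year_end (apply 5% annual interest)): balance=$950.25 total_interest=$50.25
After 5 (year_end (apply 5% annual interest)): balance=$997.76 total_interest=$97.76
After 6 (month_end (apply 1% monthly interest)): balance=$1007.73 total_interest=$107.73
After 7 (deposit($200)): balance=$1207.73 total_interest=$107.73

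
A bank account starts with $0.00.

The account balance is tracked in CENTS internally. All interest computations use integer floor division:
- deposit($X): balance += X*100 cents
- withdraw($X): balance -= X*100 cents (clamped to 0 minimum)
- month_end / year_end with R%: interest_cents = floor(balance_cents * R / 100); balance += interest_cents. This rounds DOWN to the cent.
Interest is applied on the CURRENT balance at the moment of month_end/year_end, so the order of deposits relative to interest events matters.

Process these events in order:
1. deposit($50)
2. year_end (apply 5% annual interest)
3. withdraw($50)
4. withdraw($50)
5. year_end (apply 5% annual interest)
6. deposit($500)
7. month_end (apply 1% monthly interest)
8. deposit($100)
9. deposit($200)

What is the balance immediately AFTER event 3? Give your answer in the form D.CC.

Answer: 2.50

Derivation:
After 1 (deposit($50)): balance=$50.00 total_interest=$0.00
After 2 (year_end (apply 5% annual interest)): balance=$52.50 total_interest=$2.50
After 3 (withdraw($50)): balance=$2.50 total_interest=$2.50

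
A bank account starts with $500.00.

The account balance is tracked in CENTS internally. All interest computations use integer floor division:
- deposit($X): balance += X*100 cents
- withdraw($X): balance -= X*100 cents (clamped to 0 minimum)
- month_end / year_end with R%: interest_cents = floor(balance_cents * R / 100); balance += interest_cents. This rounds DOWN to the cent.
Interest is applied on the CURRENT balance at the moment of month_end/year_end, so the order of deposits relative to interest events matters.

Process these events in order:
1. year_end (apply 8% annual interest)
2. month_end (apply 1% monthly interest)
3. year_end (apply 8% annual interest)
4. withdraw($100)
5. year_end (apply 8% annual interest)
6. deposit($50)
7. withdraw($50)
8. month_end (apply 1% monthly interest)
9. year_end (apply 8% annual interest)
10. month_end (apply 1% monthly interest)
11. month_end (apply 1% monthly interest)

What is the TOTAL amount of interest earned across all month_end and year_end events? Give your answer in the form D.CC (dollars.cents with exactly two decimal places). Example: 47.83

Answer: 187.67

Derivation:
After 1 (year_end (apply 8% annual interest)): balance=$540.00 total_interest=$40.00
After 2 (month_end (apply 1% monthly interest)): balance=$545.40 total_interest=$45.40
After 3 (year_end (apply 8% annual interest)): balance=$589.03 total_interest=$89.03
After 4 (withdraw($100)): balance=$489.03 total_interest=$89.03
After 5 (year_end (apply 8% annual interest)): balance=$528.15 total_interest=$128.15
After 6 (deposit($50)): balance=$578.15 total_interest=$128.15
After 7 (withdraw($50)): balance=$528.15 total_interest=$128.15
After 8 (month_end (apply 1% monthly interest)): balance=$533.43 total_interest=$133.43
After 9 (year_end (apply 8% annual interest)): balance=$576.10 total_interest=$176.10
After 10 (month_end (apply 1% monthly interest)): balance=$581.86 total_interest=$181.86
After 11 (month_end (apply 1% monthly interest)): balance=$587.67 total_interest=$187.67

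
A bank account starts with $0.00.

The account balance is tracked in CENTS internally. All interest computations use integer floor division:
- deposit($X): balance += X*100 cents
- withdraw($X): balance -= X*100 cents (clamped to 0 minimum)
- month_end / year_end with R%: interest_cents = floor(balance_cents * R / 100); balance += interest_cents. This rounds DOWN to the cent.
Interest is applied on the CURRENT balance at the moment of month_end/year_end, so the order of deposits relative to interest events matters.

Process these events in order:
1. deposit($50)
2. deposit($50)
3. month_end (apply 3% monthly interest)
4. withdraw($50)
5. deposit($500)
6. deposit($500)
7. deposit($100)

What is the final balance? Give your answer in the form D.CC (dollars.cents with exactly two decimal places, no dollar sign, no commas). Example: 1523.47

Answer: 1153.00

Derivation:
After 1 (deposit($50)): balance=$50.00 total_interest=$0.00
After 2 (deposit($50)): balance=$100.00 total_interest=$0.00
After 3 (month_end (apply 3% monthly interest)): balance=$103.00 total_interest=$3.00
After 4 (withdraw($50)): balance=$53.00 total_interest=$3.00
After 5 (deposit($500)): balance=$553.00 total_interest=$3.00
After 6 (deposit($500)): balance=$1053.00 total_interest=$3.00
After 7 (deposit($100)): balance=$1153.00 total_interest=$3.00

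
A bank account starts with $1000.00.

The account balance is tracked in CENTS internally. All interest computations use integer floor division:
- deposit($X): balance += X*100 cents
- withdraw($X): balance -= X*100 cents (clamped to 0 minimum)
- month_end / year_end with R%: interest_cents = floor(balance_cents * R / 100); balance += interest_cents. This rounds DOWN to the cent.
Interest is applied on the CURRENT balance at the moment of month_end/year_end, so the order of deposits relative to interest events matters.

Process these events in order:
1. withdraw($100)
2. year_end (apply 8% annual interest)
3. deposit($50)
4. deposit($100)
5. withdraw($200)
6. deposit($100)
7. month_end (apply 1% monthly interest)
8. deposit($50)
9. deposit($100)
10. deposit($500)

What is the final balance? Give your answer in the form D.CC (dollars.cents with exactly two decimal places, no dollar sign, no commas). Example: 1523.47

Answer: 1682.22

Derivation:
After 1 (withdraw($100)): balance=$900.00 total_interest=$0.00
After 2 (year_end (apply 8% annual interest)): balance=$972.00 total_interest=$72.00
After 3 (deposit($50)): balance=$1022.00 total_interest=$72.00
After 4 (deposit($100)): balance=$1122.00 total_interest=$72.00
After 5 (withdraw($200)): balance=$922.00 total_interest=$72.00
After 6 (deposit($100)): balance=$1022.00 total_interest=$72.00
After 7 (month_end (apply 1% monthly interest)): balance=$1032.22 total_interest=$82.22
After 8 (deposit($50)): balance=$1082.22 total_interest=$82.22
After 9 (deposit($100)): balance=$1182.22 total_interest=$82.22
After 10 (deposit($500)): balance=$1682.22 total_interest=$82.22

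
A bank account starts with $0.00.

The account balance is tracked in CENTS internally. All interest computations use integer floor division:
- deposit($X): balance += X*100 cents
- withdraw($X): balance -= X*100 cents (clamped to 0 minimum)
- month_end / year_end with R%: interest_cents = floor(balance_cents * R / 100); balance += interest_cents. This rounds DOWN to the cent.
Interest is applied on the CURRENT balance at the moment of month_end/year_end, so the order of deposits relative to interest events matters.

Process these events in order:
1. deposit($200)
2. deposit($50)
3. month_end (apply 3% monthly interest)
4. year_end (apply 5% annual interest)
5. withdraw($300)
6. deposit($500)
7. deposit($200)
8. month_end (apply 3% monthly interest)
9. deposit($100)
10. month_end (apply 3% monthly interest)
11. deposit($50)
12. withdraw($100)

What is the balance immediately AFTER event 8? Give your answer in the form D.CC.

After 1 (deposit($200)): balance=$200.00 total_interest=$0.00
After 2 (deposit($50)): balance=$250.00 total_interest=$0.00
After 3 (month_end (apply 3% monthly interest)): balance=$257.50 total_interest=$7.50
After 4 (year_end (apply 5% annual interest)): balance=$270.37 total_interest=$20.37
After 5 (withdraw($300)): balance=$0.00 total_interest=$20.37
After 6 (deposit($500)): balance=$500.00 total_interest=$20.37
After 7 (deposit($200)): balance=$700.00 total_interest=$20.37
After 8 (month_end (apply 3% monthly interest)): balance=$721.00 total_interest=$41.37

Answer: 721.00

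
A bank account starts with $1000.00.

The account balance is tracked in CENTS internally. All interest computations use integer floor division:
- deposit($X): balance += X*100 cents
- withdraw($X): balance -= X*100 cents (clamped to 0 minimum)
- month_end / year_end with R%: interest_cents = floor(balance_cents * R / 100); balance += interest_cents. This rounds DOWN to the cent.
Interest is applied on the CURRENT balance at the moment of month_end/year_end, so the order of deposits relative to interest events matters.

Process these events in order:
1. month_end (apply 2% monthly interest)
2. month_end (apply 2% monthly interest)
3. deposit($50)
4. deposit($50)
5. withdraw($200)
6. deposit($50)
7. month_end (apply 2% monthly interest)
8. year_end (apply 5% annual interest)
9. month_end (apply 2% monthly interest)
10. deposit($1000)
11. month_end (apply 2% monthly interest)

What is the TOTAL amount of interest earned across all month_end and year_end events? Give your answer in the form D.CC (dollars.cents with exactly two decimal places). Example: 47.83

Answer: 173.55

Derivation:
After 1 (month_end (apply 2% monthly interest)): balance=$1020.00 total_interest=$20.00
After 2 (month_end (apply 2% monthly interest)): balance=$1040.40 total_interest=$40.40
After 3 (deposit($50)): balance=$1090.40 total_interest=$40.40
After 4 (deposit($50)): balance=$1140.40 total_interest=$40.40
After 5 (withdraw($200)): balance=$940.40 total_interest=$40.40
After 6 (deposit($50)): balance=$990.40 total_interest=$40.40
After 7 (month_end (apply 2% monthly interest)): balance=$1010.20 total_interest=$60.20
After 8 (year_end (apply 5% annual interest)): balance=$1060.71 total_interest=$110.71
After 9 (month_end (apply 2% monthly interest)): balance=$1081.92 total_interest=$131.92
After 10 (deposit($1000)): balance=$2081.92 total_interest=$131.92
After 11 (month_end (apply 2% monthly interest)): balance=$2123.55 total_interest=$173.55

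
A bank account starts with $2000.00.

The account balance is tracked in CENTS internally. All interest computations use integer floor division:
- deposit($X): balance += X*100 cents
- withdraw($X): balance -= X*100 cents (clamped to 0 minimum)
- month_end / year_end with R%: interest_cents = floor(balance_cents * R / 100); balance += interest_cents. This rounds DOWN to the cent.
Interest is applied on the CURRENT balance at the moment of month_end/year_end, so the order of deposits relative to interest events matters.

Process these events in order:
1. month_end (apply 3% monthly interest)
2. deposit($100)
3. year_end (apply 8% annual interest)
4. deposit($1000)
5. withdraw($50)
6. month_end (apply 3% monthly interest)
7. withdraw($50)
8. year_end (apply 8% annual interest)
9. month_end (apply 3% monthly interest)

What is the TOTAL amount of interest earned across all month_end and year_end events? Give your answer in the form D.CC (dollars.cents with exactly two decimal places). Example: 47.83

After 1 (month_end (apply 3% monthly interest)): balance=$2060.00 total_interest=$60.00
After 2 (deposit($100)): balance=$2160.00 total_interest=$60.00
After 3 (year_end (apply 8% annual interest)): balance=$2332.80 total_interest=$232.80
After 4 (deposit($1000)): balance=$3332.80 total_interest=$232.80
After 5 (withdraw($50)): balance=$3282.80 total_interest=$232.80
After 6 (month_end (apply 3% monthly interest)): balance=$3381.28 total_interest=$331.28
After 7 (withdraw($50)): balance=$3331.28 total_interest=$331.28
After 8 (year_end (apply 8% annual interest)): balance=$3597.78 total_interest=$597.78
After 9 (month_end (apply 3% monthly interest)): balance=$3705.71 total_interest=$705.71

Answer: 705.71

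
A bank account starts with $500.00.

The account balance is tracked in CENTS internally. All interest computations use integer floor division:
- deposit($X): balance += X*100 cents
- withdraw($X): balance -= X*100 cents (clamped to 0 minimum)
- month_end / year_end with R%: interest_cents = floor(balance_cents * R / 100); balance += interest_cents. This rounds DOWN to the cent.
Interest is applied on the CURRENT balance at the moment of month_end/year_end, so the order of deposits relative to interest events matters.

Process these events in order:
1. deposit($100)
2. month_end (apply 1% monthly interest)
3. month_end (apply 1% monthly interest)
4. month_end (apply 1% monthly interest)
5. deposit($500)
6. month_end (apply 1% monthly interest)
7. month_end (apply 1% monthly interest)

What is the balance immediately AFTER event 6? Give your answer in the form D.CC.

Answer: 1129.36

Derivation:
After 1 (deposit($100)): balance=$600.00 total_interest=$0.00
After 2 (month_end (apply 1% monthly interest)): balance=$606.00 total_interest=$6.00
After 3 (month_end (apply 1% monthly interest)): balance=$612.06 total_interest=$12.06
After 4 (month_end (apply 1% monthly interest)): balance=$618.18 total_interest=$18.18
After 5 (deposit($500)): balance=$1118.18 total_interest=$18.18
After 6 (month_end (apply 1% monthly interest)): balance=$1129.36 total_interest=$29.36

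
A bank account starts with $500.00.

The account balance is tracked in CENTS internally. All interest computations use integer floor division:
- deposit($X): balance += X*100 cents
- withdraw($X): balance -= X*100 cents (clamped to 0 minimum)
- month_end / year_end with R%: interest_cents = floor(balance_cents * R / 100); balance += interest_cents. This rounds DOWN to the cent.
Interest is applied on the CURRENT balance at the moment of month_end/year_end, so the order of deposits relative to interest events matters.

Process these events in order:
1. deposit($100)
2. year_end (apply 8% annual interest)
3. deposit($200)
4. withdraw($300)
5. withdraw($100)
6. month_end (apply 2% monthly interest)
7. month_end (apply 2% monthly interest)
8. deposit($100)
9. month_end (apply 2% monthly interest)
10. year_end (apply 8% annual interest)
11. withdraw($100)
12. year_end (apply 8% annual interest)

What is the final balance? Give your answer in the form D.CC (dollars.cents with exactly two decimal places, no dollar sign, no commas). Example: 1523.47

Answer: 565.48

Derivation:
After 1 (deposit($100)): balance=$600.00 total_interest=$0.00
After 2 (year_end (apply 8% annual interest)): balance=$648.00 total_interest=$48.00
After 3 (deposit($200)): balance=$848.00 total_interest=$48.00
After 4 (withdraw($300)): balance=$548.00 total_interest=$48.00
After 5 (withdraw($100)): balance=$448.00 total_interest=$48.00
After 6 (month_end (apply 2% monthly interest)): balance=$456.96 total_interest=$56.96
After 7 (month_end (apply 2% monthly interest)): balance=$466.09 total_interest=$66.09
After 8 (deposit($100)): balance=$566.09 total_interest=$66.09
After 9 (month_end (apply 2% monthly interest)): balance=$577.41 total_interest=$77.41
After 10 (year_end (apply 8% annual interest)): balance=$623.60 total_interest=$123.60
After 11 (withdraw($100)): balance=$523.60 total_interest=$123.60
After 12 (year_end (apply 8% annual interest)): balance=$565.48 total_interest=$165.48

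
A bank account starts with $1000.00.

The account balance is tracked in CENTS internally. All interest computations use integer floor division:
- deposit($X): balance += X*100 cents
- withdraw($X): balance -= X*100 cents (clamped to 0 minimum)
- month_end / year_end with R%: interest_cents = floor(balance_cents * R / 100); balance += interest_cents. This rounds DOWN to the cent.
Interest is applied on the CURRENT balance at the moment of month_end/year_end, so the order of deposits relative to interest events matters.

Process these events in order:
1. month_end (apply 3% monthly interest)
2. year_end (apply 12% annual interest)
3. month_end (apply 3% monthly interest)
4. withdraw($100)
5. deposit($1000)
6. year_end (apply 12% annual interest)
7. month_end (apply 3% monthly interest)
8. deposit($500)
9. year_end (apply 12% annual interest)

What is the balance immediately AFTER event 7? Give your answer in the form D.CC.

Answer: 2408.94

Derivation:
After 1 (month_end (apply 3% monthly interest)): balance=$1030.00 total_interest=$30.00
After 2 (year_end (apply 12% annual interest)): balance=$1153.60 total_interest=$153.60
After 3 (month_end (apply 3% monthly interest)): balance=$1188.20 total_interest=$188.20
After 4 (withdraw($100)): balance=$1088.20 total_interest=$188.20
After 5 (deposit($1000)): balance=$2088.20 total_interest=$188.20
After 6 (year_end (apply 12% annual interest)): balance=$2338.78 total_interest=$438.78
After 7 (month_end (apply 3% monthly interest)): balance=$2408.94 total_interest=$508.94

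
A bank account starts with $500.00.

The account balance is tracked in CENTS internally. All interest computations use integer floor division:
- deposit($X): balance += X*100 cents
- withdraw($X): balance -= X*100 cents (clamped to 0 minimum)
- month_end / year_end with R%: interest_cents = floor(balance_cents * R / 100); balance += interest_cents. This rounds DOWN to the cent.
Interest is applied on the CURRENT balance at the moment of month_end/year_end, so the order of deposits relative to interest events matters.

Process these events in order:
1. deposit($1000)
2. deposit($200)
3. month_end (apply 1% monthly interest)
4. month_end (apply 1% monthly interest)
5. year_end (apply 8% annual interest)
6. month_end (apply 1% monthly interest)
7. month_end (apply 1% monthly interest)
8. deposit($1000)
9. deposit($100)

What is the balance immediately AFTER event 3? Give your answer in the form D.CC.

After 1 (deposit($1000)): balance=$1500.00 total_interest=$0.00
After 2 (deposit($200)): balance=$1700.00 total_interest=$0.00
After 3 (month_end (apply 1% monthly interest)): balance=$1717.00 total_interest=$17.00

Answer: 1717.00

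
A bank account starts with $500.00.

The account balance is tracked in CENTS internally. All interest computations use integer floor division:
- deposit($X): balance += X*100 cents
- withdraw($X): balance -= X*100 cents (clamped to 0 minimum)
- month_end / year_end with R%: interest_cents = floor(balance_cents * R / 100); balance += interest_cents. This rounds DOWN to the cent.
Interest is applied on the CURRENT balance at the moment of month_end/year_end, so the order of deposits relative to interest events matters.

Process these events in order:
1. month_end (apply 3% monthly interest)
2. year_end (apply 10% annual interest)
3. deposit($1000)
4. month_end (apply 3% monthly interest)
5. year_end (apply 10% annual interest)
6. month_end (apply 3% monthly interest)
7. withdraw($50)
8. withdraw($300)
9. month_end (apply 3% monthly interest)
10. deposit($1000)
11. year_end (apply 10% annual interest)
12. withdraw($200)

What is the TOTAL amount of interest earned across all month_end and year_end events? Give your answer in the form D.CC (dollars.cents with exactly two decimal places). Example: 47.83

Answer: 624.65

Derivation:
After 1 (month_end (apply 3% monthly interest)): balance=$515.00 total_interest=$15.00
After 2 (year_end (apply 10% annual interest)): balance=$566.50 total_interest=$66.50
After 3 (deposit($1000)): balance=$1566.50 total_interest=$66.50
After 4 (month_end (apply 3% monthly interest)): balance=$1613.49 total_interest=$113.49
After 5 (year_end (apply 10% annual interest)): balance=$1774.83 total_interest=$274.83
After 6 (month_end (apply 3% monthly interest)): balance=$1828.07 total_interest=$328.07
After 7 (withdraw($50)): balance=$1778.07 total_interest=$328.07
After 8 (withdraw($300)): balance=$1478.07 total_interest=$328.07
After 9 (month_end (apply 3% monthly interest)): balance=$1522.41 total_interest=$372.41
After 10 (deposit($1000)): balance=$2522.41 total_interest=$372.41
After 11 (year_end (apply 10% annual interest)): balance=$2774.65 total_interest=$624.65
After 12 (withdraw($200)): balance=$2574.65 total_interest=$624.65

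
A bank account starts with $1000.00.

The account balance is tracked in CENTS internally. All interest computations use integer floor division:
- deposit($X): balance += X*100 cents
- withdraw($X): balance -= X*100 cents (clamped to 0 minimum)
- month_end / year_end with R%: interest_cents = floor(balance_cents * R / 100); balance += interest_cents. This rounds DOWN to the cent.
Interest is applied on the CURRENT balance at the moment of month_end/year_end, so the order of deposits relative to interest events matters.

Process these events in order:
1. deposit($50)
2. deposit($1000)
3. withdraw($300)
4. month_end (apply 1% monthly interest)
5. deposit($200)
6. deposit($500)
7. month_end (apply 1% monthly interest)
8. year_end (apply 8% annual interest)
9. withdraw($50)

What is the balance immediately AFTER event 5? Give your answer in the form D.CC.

Answer: 1967.50

Derivation:
After 1 (deposit($50)): balance=$1050.00 total_interest=$0.00
After 2 (deposit($1000)): balance=$2050.00 total_interest=$0.00
After 3 (withdraw($300)): balance=$1750.00 total_interest=$0.00
After 4 (month_end (apply 1% monthly interest)): balance=$1767.50 total_interest=$17.50
After 5 (deposit($200)): balance=$1967.50 total_interest=$17.50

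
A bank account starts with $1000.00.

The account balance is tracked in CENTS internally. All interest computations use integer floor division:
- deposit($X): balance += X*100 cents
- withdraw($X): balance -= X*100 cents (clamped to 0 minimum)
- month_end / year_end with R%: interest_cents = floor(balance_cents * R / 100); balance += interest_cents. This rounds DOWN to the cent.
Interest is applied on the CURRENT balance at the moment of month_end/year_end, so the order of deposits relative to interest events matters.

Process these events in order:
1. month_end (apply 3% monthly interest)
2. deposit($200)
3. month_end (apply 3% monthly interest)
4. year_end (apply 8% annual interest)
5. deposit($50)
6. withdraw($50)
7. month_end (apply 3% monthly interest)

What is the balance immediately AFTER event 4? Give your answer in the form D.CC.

After 1 (month_end (apply 3% monthly interest)): balance=$1030.00 total_interest=$30.00
After 2 (deposit($200)): balance=$1230.00 total_interest=$30.00
After 3 (month_end (apply 3% monthly interest)): balance=$1266.90 total_interest=$66.90
After 4 (year_end (apply 8% annual interest)): balance=$1368.25 total_interest=$168.25

Answer: 1368.25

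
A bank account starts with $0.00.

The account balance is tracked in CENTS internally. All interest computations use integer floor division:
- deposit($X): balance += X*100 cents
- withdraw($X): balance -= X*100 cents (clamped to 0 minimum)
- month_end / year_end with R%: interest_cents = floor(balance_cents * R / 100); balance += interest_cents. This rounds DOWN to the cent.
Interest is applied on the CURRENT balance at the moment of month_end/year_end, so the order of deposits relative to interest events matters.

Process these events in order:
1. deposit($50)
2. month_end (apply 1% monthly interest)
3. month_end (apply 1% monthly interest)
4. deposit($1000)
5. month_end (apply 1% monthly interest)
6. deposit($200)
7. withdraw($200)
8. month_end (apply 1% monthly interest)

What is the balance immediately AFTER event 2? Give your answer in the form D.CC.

After 1 (deposit($50)): balance=$50.00 total_interest=$0.00
After 2 (month_end (apply 1% monthly interest)): balance=$50.50 total_interest=$0.50

Answer: 50.50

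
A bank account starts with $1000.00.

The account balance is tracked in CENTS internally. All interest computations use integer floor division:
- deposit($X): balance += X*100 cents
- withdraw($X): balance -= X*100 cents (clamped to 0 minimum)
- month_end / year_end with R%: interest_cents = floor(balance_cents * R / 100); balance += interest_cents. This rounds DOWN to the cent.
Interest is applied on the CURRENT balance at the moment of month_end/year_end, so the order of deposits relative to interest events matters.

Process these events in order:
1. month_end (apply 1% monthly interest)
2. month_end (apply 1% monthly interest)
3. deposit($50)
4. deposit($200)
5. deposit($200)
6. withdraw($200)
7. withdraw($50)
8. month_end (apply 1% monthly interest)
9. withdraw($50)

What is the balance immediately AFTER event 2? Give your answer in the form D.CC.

After 1 (month_end (apply 1% monthly interest)): balance=$1010.00 total_interest=$10.00
After 2 (month_end (apply 1% monthly interest)): balance=$1020.10 total_interest=$20.10

Answer: 1020.10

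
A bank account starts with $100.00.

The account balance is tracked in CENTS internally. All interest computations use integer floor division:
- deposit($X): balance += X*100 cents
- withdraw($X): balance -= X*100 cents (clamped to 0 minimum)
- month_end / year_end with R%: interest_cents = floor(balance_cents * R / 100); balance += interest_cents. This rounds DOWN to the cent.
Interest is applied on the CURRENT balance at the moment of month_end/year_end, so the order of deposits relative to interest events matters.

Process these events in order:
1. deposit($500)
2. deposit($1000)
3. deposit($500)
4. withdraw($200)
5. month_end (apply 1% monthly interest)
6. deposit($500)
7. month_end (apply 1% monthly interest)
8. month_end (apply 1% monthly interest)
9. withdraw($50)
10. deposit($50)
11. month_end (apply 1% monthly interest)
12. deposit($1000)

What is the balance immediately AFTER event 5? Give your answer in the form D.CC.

Answer: 1919.00

Derivation:
After 1 (deposit($500)): balance=$600.00 total_interest=$0.00
After 2 (deposit($1000)): balance=$1600.00 total_interest=$0.00
After 3 (deposit($500)): balance=$2100.00 total_interest=$0.00
After 4 (withdraw($200)): balance=$1900.00 total_interest=$0.00
After 5 (month_end (apply 1% monthly interest)): balance=$1919.00 total_interest=$19.00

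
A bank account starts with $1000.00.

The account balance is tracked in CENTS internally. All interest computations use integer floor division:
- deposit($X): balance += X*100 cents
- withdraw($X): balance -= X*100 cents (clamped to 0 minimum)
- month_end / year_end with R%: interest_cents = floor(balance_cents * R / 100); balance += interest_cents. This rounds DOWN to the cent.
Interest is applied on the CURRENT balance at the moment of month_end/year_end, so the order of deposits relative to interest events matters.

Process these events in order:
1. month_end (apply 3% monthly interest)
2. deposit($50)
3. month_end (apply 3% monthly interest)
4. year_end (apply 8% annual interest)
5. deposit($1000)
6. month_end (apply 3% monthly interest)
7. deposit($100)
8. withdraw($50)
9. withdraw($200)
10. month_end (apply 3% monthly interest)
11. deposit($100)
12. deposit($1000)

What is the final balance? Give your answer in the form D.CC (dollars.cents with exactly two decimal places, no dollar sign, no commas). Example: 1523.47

Answer: 3280.95

Derivation:
After 1 (month_end (apply 3% monthly interest)): balance=$1030.00 total_interest=$30.00
After 2 (deposit($50)): balance=$1080.00 total_interest=$30.00
After 3 (month_end (apply 3% monthly interest)): balance=$1112.40 total_interest=$62.40
After 4 (year_end (apply 8% annual interest)): balance=$1201.39 total_interest=$151.39
After 5 (deposit($1000)): balance=$2201.39 total_interest=$151.39
After 6 (month_end (apply 3% monthly interest)): balance=$2267.43 total_interest=$217.43
After 7 (deposit($100)): balance=$2367.43 total_interest=$217.43
After 8 (withdraw($50)): balance=$2317.43 total_interest=$217.43
After 9 (withdraw($200)): balance=$2117.43 total_interest=$217.43
After 10 (month_end (apply 3% monthly interest)): balance=$2180.95 total_interest=$280.95
After 11 (deposit($100)): balance=$2280.95 total_interest=$280.95
After 12 (deposit($1000)): balance=$3280.95 total_interest=$280.95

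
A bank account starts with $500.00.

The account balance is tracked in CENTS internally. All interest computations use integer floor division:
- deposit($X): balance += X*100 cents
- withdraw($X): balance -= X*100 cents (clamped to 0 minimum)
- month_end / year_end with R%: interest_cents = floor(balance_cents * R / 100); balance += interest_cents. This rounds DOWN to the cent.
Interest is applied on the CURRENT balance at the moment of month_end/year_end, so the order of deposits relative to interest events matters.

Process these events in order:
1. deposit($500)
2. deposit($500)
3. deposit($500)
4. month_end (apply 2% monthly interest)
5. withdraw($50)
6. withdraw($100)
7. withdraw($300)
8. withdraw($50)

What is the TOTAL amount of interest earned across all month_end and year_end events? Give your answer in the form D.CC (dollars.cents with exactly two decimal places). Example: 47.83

Answer: 40.00

Derivation:
After 1 (deposit($500)): balance=$1000.00 total_interest=$0.00
After 2 (deposit($500)): balance=$1500.00 total_interest=$0.00
After 3 (deposit($500)): balance=$2000.00 total_interest=$0.00
After 4 (month_end (apply 2% monthly interest)): balance=$2040.00 total_interest=$40.00
After 5 (withdraw($50)): balance=$1990.00 total_interest=$40.00
After 6 (withdraw($100)): balance=$1890.00 total_interest=$40.00
After 7 (withdraw($300)): balance=$1590.00 total_interest=$40.00
After 8 (withdraw($50)): balance=$1540.00 total_interest=$40.00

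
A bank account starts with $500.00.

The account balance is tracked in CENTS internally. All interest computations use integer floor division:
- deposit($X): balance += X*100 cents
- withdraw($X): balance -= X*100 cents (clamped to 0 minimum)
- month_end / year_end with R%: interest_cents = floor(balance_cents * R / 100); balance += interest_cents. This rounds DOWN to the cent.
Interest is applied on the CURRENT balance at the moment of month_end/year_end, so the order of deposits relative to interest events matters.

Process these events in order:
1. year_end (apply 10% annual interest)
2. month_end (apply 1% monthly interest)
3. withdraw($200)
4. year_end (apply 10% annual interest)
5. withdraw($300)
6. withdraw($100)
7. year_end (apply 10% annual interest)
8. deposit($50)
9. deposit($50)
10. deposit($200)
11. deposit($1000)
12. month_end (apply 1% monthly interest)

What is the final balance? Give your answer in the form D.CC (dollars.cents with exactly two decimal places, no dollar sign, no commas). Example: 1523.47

After 1 (year_end (apply 10% annual interest)): balance=$550.00 total_interest=$50.00
After 2 (month_end (apply 1% monthly interest)): balance=$555.50 total_interest=$55.50
After 3 (withdraw($200)): balance=$355.50 total_interest=$55.50
After 4 (year_end (apply 10% annual interest)): balance=$391.05 total_interest=$91.05
After 5 (withdraw($300)): balance=$91.05 total_interest=$91.05
After 6 (withdraw($100)): balance=$0.00 total_interest=$91.05
After 7 (year_end (apply 10% annual interest)): balance=$0.00 total_interest=$91.05
After 8 (deposit($50)): balance=$50.00 total_interest=$91.05
After 9 (deposit($50)): balance=$100.00 total_interest=$91.05
After 10 (deposit($200)): balance=$300.00 total_interest=$91.05
After 11 (deposit($1000)): balance=$1300.00 total_interest=$91.05
After 12 (month_end (apply 1% monthly interest)): balance=$1313.00 total_interest=$104.05

Answer: 1313.00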